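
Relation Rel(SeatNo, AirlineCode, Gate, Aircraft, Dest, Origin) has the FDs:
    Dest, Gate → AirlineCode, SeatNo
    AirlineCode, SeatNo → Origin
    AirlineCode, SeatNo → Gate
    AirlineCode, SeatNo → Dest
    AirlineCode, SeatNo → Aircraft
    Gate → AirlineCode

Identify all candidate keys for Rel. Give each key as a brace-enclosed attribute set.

{AirlineCode, SeatNo}, {Dest, Gate}, {Gate, SeatNo}

{AirlineCode, SeatNo}⁺ = {Aircraft, AirlineCode, Dest, Gate, Origin, SeatNo} — all of the relation — so {AirlineCode, SeatNo} is a candidate key.
{Dest, Gate}⁺ = {Aircraft, AirlineCode, Dest, Gate, Origin, SeatNo} — all of the relation — so {Dest, Gate} is a candidate key.
{Gate, SeatNo}⁺ = {Aircraft, AirlineCode, Dest, Gate, Origin, SeatNo} — all of the relation — so {Gate, SeatNo} is a candidate key.
No proper subset of any of these is a key, and no other minimal superkey exists.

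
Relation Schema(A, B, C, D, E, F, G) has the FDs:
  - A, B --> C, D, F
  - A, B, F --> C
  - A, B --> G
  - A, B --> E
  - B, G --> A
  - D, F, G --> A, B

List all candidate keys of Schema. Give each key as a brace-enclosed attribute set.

{A, B}, {B, G}, {D, F, G}

Closure of {A, B} is {A, B, C, D, E, F, G}, the whole schema; {A, B} is a candidate key.
Closure of {B, G} is {A, B, C, D, E, F, G}, the whole schema; {B, G} is a candidate key.
Closure of {D, F, G} is {A, B, C, D, E, F, G}, the whole schema; {D, F, G} is a candidate key.
Any other superkey properly contains one of these, so there are no further candidate keys.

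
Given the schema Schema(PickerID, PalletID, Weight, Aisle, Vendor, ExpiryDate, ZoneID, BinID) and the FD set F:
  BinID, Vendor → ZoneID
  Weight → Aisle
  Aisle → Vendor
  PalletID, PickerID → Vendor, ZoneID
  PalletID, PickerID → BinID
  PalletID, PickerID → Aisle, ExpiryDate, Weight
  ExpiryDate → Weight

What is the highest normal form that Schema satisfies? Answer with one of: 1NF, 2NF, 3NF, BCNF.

2NF

Candidate key: {PalletID, PickerID}. Prime attributes: {PalletID, PickerID}.
BinID, Vendor → ZoneID: {BinID, Vendor}⁺ = {BinID, Vendor, ZoneID}, which is not all of the attributes, so the left side is not a superkey — BCNF is violated.
BinID, Vendor → ZoneID has non-prime {ZoneID} on the right and a non-superkey on the left, so 3NF fails.
No non-prime attribute depends on a proper subset of any candidate key, so 2NF holds.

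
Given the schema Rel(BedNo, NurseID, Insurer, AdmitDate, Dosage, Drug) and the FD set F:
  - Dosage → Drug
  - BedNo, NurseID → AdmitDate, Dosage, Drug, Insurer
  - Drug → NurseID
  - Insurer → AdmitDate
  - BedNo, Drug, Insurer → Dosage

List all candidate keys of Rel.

Attributes never on any right-hand side: {BedNo} — every candidate key must contain it.
{BedNo, Dosage} is a candidate key since {BedNo, Dosage}⁺ = {AdmitDate, BedNo, Dosage, Drug, Insurer, NurseID} covers every attribute.
{BedNo, Drug} is a candidate key since {BedNo, Drug}⁺ = {AdmitDate, BedNo, Dosage, Drug, Insurer, NurseID} covers every attribute.
{BedNo, NurseID} is a candidate key since {BedNo, NurseID}⁺ = {AdmitDate, BedNo, Dosage, Drug, Insurer, NurseID} covers every attribute.
These are minimal and exhaustive — every other superkey contains one of them.

{BedNo, Dosage}, {BedNo, Drug}, {BedNo, NurseID}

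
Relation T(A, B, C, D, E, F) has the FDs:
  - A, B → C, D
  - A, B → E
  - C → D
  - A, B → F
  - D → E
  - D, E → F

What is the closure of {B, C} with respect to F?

{B, C, D, E, F}

Start with {B, C}.
C → D applies; add {D} → now {B, C, D}.
D → E applies; add {E} → now {B, C, D, E}.
D, E → F applies; add {F} → now {B, C, D, E, F}.
No further FD applies.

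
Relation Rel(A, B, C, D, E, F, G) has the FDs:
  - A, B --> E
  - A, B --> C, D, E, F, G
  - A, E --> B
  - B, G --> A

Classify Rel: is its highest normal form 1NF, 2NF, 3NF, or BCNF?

Candidate keys: {A, B}, {A, E}, {B, G}. Prime attributes: {A, B, E, G}.
Every FD has a superkey on the left, so the relation is in BCNF.

BCNF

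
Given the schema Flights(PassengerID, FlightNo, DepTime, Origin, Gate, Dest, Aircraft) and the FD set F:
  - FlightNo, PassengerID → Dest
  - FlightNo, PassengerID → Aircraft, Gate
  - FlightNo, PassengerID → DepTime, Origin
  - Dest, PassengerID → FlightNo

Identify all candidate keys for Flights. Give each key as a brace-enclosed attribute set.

{Dest, PassengerID}, {FlightNo, PassengerID}

No FD produces {PassengerID}, so it must be in every candidate key.
Closure of {Dest, PassengerID} is {Aircraft, DepTime, Dest, FlightNo, Gate, Origin, PassengerID}, the whole schema; {Dest, PassengerID} is a candidate key.
Closure of {FlightNo, PassengerID} is {Aircraft, DepTime, Dest, FlightNo, Gate, Origin, PassengerID}, the whole schema; {FlightNo, PassengerID} is a candidate key.
These are minimal and exhaustive — every other superkey contains one of them.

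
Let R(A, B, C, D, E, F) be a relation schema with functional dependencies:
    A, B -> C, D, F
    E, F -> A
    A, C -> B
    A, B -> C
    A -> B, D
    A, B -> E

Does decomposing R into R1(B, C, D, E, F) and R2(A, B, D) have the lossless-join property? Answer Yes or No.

The shared attributes are {B, D} and {B, D}⁺ = {B, D}.
The closure covers neither R1 nor R2 entirely; the join is not lossless.

No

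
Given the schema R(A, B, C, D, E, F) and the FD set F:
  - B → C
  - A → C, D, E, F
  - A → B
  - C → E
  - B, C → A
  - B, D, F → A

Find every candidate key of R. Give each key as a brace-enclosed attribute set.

{A} is a candidate key since {A}⁺ = {A, B, C, D, E, F} covers every attribute.
{B} is a candidate key since {B}⁺ = {A, B, C, D, E, F} covers every attribute.
Any other superkey properly contains one of these, so there are no further candidate keys.

{A}, {B}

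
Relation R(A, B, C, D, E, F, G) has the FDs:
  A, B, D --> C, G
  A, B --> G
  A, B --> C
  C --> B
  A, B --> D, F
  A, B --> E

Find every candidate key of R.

No FD produces {A}, so it must be in every candidate key.
Closure of {A, B} is {A, B, C, D, E, F, G}, the whole schema; {A, B} is a candidate key.
Closure of {A, C} is {A, B, C, D, E, F, G}, the whole schema; {A, C} is a candidate key.
Any other superkey properly contains one of these, so there are no further candidate keys.

{A, B}, {A, C}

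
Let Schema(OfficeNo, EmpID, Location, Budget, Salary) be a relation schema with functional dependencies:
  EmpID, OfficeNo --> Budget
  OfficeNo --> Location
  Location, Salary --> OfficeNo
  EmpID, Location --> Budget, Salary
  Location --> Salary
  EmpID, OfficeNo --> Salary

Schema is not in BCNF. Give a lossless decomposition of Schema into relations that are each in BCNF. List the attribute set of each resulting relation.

Candidate keys of the original relation: {EmpID, Location}, {EmpID, OfficeNo}.
In {Budget, EmpID, Location, OfficeNo, Salary}, {OfficeNo} is not a superkey ({OfficeNo}⁺ restricted to this set is {Location, OfficeNo, Salary}), so split on OfficeNo --> Location, Salary into {Location, OfficeNo, Salary} and {Budget, EmpID, OfficeNo}.
{Location, OfficeNo, Salary}: every determinant is a superkey — BCNF.
{Budget, EmpID, OfficeNo}: every determinant is a superkey — BCNF.

{Budget, EmpID, OfficeNo}; {Location, OfficeNo, Salary}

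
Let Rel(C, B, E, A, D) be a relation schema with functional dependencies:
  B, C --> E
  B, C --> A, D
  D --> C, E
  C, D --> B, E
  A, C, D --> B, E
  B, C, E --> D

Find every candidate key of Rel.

{D} is a candidate key since {D}⁺ = {A, B, C, D, E} covers every attribute.
{B, C} is a candidate key since {B, C}⁺ = {A, B, C, D, E} covers every attribute.
These are minimal and exhaustive — every other superkey contains one of them.

{B, C}, {D}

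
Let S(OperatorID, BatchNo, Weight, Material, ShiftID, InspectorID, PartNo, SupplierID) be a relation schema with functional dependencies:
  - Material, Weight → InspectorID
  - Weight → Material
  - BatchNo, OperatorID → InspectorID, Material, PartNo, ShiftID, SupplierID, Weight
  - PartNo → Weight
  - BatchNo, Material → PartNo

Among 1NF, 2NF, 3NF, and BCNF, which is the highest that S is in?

Candidate key: {BatchNo, OperatorID}. Prime attributes: {BatchNo, OperatorID}.
Material, Weight → InspectorID: {Material, Weight}⁺ = {InspectorID, Material, Weight}, which is not all of the attributes, so the left side is not a superkey — BCNF is violated.
Material, Weight → InspectorID determines the non-prime attribute {InspectorID} from a non-superkey — 3NF is violated.
No proper subset of a key has a non-prime attribute in its closure, so there is no partial dependency; 2NF holds.

2NF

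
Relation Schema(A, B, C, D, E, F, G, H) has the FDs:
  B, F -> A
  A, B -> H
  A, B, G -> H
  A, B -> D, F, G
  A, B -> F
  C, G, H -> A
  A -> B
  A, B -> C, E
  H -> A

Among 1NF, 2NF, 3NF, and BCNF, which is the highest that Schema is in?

Candidate keys: {A}, {B, F}, {H}. Prime attributes: {A, B, F, H}.
The left-hand side of every FD is a superkey, so BCNF is satisfied.

BCNF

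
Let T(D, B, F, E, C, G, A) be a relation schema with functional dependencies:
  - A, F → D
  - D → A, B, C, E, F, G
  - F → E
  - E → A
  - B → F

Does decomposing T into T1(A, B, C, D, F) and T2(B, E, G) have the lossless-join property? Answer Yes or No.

The shared attributes are {B} and {B}⁺ = {A, B, C, D, E, F, G}.
T1 is contained in that closure, so T1 ∩ T2 → T1 holds and the join is lossless.

Yes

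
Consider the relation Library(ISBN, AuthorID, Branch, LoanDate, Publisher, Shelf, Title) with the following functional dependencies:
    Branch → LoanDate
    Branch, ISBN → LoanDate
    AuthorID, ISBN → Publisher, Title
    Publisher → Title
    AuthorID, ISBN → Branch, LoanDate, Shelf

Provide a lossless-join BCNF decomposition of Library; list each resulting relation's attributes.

{AuthorID, Branch, ISBN, Publisher, Shelf}; {Branch, LoanDate}; {Publisher, Title}

Candidate key of the original relation: {AuthorID, ISBN}.
{AuthorID, Branch, ISBN, LoanDate, Publisher, Shelf, Title}: {Branch} determines {Branch, LoanDate} here but is not a superkey — split on Branch → LoanDate, giving {Branch, LoanDate} and {AuthorID, Branch, ISBN, Publisher, Shelf, Title}.
{Branch, LoanDate} is in BCNF.
{AuthorID, Branch, ISBN, Publisher, Shelf, Title}: {Publisher} determines {Publisher, Title} here but is not a superkey — split on Publisher → Title, giving {Publisher, Title} and {AuthorID, Branch, ISBN, Publisher, Shelf}.
{Publisher, Title} is in BCNF.
{AuthorID, Branch, ISBN, Publisher, Shelf} is in BCNF.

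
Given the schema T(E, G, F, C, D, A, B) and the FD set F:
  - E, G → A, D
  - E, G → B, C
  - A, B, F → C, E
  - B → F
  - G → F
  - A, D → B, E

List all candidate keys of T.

Attributes never on any right-hand side: {G} — every candidate key must contain it.
{E, G}⁺ = {A, B, C, D, E, F, G}, which is every attribute, so {E, G} is a candidate key.
{A, B, G}⁺ = {A, B, C, D, E, F, G}, which is every attribute, so {A, B, G} is a candidate key.
{A, D, G}⁺ = {A, B, C, D, E, F, G}, which is every attribute, so {A, D, G} is a candidate key.
Any other superkey properly contains one of these, so there are no further candidate keys.

{A, B, G}, {A, D, G}, {E, G}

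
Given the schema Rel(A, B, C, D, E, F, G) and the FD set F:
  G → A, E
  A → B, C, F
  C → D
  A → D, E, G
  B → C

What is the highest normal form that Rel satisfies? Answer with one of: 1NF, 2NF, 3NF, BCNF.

Candidate keys: {A}, {G}. Prime attributes: {A, G}.
For C → D we have {C}⁺ = {C, D}; {C} is not a superkey, so BCNF fails.
Because {D} is non-prime and the left side of C → D is not a superkey, the relation is not in 3NF.
With only single-attribute keys there can be no partial dependency, so 2NF holds.

2NF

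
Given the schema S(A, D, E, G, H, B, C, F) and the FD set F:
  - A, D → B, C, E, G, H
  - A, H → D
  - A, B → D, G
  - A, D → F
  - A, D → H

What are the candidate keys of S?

{A, B}, {A, D}, {A, H}

{A} never appears on the right of any FD, so every key must include it.
{A, B} is a candidate key since {A, B}⁺ = {A, B, C, D, E, F, G, H} covers every attribute.
{A, D} is a candidate key since {A, D}⁺ = {A, B, C, D, E, F, G, H} covers every attribute.
{A, H} is a candidate key since {A, H}⁺ = {A, B, C, D, E, F, G, H} covers every attribute.
These are minimal and exhaustive — every other superkey contains one of them.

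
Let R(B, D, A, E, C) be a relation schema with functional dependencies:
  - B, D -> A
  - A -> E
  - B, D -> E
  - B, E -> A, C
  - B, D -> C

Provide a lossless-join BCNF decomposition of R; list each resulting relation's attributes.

Candidate key of the original relation: {B, D}.
In {A, B, C, D, E}, {A} is not a superkey ({A}⁺ restricted to this set is {A, E}), so split on A -> E into {A, E} and {A, B, C, D}.
{A, E} is in BCNF.
In {A, B, C, D}, {A, B} is not a superkey ({A, B}⁺ restricted to this set is {A, B, C}), so split on A, B -> C into {A, B, C} and {A, B, D}.
{A, B, C} is in BCNF.
{A, B, D} is in BCNF.

{A, B, C}; {A, B, D}; {A, E}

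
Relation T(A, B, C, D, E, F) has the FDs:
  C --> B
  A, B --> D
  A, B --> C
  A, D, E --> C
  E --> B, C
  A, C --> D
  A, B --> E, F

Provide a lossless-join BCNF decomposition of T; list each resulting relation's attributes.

{A, D, E, F}; {B, C}; {C, E}

Candidate keys of the original relation: {A, B}, {A, C}, {A, E}.
Within {A, B, C, D, E, F}: {C}⁺ ∩ {A, B, C, D, E, F} = {B, C}, not the whole set, so C --> B violates BCNF; decompose into {B, C} and {A, C, D, E, F}.
{B, C} has no BCNF violation.
Within {A, C, D, E, F}: {E}⁺ ∩ {A, C, D, E, F} = {C, E}, not the whole set, so E --> C violates BCNF; decompose into {C, E} and {A, D, E, F}.
{C, E} has no BCNF violation.
{A, D, E, F} has no BCNF violation.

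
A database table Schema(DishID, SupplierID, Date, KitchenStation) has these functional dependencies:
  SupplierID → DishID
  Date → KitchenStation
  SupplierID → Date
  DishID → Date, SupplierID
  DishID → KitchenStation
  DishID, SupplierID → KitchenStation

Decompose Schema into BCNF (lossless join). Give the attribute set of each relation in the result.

Candidate keys of the original relation: {DishID}, {SupplierID}.
Within {Date, DishID, KitchenStation, SupplierID}: {Date}⁺ ∩ {Date, DishID, KitchenStation, SupplierID} = {Date, KitchenStation}, not the whole set, so Date → KitchenStation violates BCNF; decompose into {Date, KitchenStation} and {Date, DishID, SupplierID}.
{Date, KitchenStation}: every determinant is a superkey — BCNF.
{Date, DishID, SupplierID}: every determinant is a superkey — BCNF.

{Date, DishID, SupplierID}; {Date, KitchenStation}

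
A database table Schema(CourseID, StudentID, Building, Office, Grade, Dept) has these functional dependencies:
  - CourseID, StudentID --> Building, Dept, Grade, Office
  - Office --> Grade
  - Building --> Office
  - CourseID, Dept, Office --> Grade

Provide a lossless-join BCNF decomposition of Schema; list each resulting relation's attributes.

{Building, CourseID, Dept, StudentID}; {Building, Office}; {Grade, Office}

Candidate key of the original relation: {CourseID, StudentID}.
In {Building, CourseID, Dept, Grade, Office, StudentID}, {Office} is not a superkey ({Office}⁺ restricted to this set is {Grade, Office}), so split on Office --> Grade into {Grade, Office} and {Building, CourseID, Dept, Office, StudentID}.
{Grade, Office} is in BCNF.
In {Building, CourseID, Dept, Office, StudentID}, {Building} is not a superkey ({Building}⁺ restricted to this set is {Building, Office}), so split on Building --> Office into {Building, Office} and {Building, CourseID, Dept, StudentID}.
{Building, Office} is in BCNF.
{Building, CourseID, Dept, StudentID} is in BCNF.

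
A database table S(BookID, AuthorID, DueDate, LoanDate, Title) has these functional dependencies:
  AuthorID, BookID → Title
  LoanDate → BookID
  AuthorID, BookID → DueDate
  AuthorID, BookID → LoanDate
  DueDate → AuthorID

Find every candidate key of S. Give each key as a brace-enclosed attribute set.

{AuthorID, BookID}⁺ = {AuthorID, BookID, DueDate, LoanDate, Title}, which is every attribute, so {AuthorID, BookID} is a candidate key.
{AuthorID, LoanDate}⁺ = {AuthorID, BookID, DueDate, LoanDate, Title}, which is every attribute, so {AuthorID, LoanDate} is a candidate key.
{BookID, DueDate}⁺ = {AuthorID, BookID, DueDate, LoanDate, Title}, which is every attribute, so {BookID, DueDate} is a candidate key.
{DueDate, LoanDate}⁺ = {AuthorID, BookID, DueDate, LoanDate, Title}, which is every attribute, so {DueDate, LoanDate} is a candidate key.
Any other superkey properly contains one of these, so there are no further candidate keys.

{AuthorID, BookID}, {AuthorID, LoanDate}, {BookID, DueDate}, {DueDate, LoanDate}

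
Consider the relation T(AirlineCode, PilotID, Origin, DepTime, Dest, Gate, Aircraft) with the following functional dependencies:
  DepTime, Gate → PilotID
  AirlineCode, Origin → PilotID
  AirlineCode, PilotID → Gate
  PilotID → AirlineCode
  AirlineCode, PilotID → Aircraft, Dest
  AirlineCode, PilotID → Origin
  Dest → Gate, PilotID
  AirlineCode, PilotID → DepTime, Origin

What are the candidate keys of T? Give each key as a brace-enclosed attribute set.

{Dest}⁺ = {Aircraft, AirlineCode, DepTime, Dest, Gate, Origin, PilotID} — all of the relation — so {Dest} is a candidate key.
{PilotID}⁺ = {Aircraft, AirlineCode, DepTime, Dest, Gate, Origin, PilotID} — all of the relation — so {PilotID} is a candidate key.
{AirlineCode, Origin}⁺ = {Aircraft, AirlineCode, DepTime, Dest, Gate, Origin, PilotID} — all of the relation — so {AirlineCode, Origin} is a candidate key.
{DepTime, Gate}⁺ = {Aircraft, AirlineCode, DepTime, Dest, Gate, Origin, PilotID} — all of the relation — so {DepTime, Gate} is a candidate key.
These are minimal and exhaustive — every other superkey contains one of them.

{AirlineCode, Origin}, {DepTime, Gate}, {Dest}, {PilotID}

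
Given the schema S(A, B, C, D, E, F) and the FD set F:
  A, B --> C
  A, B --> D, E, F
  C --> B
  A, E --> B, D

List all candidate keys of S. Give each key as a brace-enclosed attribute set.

Attributes never on any right-hand side: {A} — every candidate key must contain it.
{A, B} is a candidate key since {A, B}⁺ = {A, B, C, D, E, F} covers every attribute.
{A, C} is a candidate key since {A, C}⁺ = {A, B, C, D, E, F} covers every attribute.
{A, E} is a candidate key since {A, E}⁺ = {A, B, C, D, E, F} covers every attribute.
No proper subset of any of these is a key, and no other minimal superkey exists.

{A, B}, {A, C}, {A, E}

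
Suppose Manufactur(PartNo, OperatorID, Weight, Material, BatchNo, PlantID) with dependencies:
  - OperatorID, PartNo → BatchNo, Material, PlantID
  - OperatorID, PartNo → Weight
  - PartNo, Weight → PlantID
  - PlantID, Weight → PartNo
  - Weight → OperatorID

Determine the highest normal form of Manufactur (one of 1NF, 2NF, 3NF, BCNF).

Candidate keys: {OperatorID, PartNo}, {PartNo, Weight}, {PlantID, Weight}. Prime attributes: {OperatorID, PartNo, PlantID, Weight}.
Weight → OperatorID: {Weight}⁺ = {OperatorID, Weight}, which is not all of the attributes, so the left side is not a superkey — BCNF is violated.
Since {OperatorID} ⊆ prime attributes and every other non-superkey FD also has a prime right side, the schema is in 3NF.

3NF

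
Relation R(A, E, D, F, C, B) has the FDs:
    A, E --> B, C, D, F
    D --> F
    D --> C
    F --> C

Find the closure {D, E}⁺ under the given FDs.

Start with {D, E}.
D --> F applies; add {F} → now {D, E, F}.
D --> C applies; add {C} → now {C, D, E, F}.
No further FD applies.

{C, D, E, F}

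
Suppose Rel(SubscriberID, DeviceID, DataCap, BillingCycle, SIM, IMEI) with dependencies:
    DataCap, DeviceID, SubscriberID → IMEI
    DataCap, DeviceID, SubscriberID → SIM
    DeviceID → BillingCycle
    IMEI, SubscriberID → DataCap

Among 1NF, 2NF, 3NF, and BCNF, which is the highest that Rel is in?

1NF

Candidate keys: {DataCap, DeviceID, SubscriberID}, {DeviceID, IMEI, SubscriberID}. Prime attributes: {DataCap, DeviceID, IMEI, SubscriberID}.
For DeviceID → BillingCycle we have {DeviceID}⁺ = {BillingCycle, DeviceID}; {DeviceID} is not a superkey, so BCNF fails.
DeviceID → BillingCycle determines the non-prime attribute {BillingCycle} from a non-superkey — 3NF is violated.
The proper key subset {DeviceID} of {DataCap, DeviceID, SubscriberID} determines non-prime {BillingCycle}, so the relation is not even in 2NF.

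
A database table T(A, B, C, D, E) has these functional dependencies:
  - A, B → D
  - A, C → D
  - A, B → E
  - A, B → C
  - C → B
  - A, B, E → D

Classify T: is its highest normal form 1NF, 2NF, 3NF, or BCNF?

3NF

Candidate keys: {A, B}, {A, C}. Prime attributes: {A, B, C}.
For C → B we have {C}⁺ = {B, C}; {C} is not a superkey, so BCNF fails.
Its right-hand attributes {B} are all prime, as are those of every other non-superkey FD — the relation is in 3NF.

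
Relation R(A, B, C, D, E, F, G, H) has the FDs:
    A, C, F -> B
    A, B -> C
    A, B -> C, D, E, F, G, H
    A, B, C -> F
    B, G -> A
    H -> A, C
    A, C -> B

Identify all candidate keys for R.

Closure of {H} is {A, B, C, D, E, F, G, H}, the whole schema; {H} is a candidate key.
Closure of {A, B} is {A, B, C, D, E, F, G, H}, the whole schema; {A, B} is a candidate key.
Closure of {A, C} is {A, B, C, D, E, F, G, H}, the whole schema; {A, C} is a candidate key.
Closure of {B, G} is {A, B, C, D, E, F, G, H}, the whole schema; {B, G} is a candidate key.
Any other superkey properly contains one of these, so there are no further candidate keys.

{A, B}, {A, C}, {B, G}, {H}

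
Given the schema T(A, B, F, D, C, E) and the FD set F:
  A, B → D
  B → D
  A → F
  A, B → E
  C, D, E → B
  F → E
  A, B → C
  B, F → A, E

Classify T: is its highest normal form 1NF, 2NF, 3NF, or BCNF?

1NF

Candidate keys: {A, B}, {A, C, D}, {B, F}, {C, D, F}. Prime attributes: {A, B, C, D, F}.
B → D: {B}⁺ = {B, D}, which is not all of the attributes, so the left side is not a superkey — BCNF is violated.
F → E determines the non-prime attribute {E} from a non-superkey — 3NF is violated.
The proper key subset {A} of {A, B} determines non-prime {E}, so the relation is not even in 2NF.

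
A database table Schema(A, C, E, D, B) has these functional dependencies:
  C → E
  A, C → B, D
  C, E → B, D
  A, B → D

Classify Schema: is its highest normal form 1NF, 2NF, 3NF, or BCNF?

1NF

Candidate key: {A, C}. Prime attributes: {A, C}.
C → E: {C}⁺ = {B, C, D, E}, which is not all of the attributes, so the left side is not a superkey — BCNF is violated.
Because {E} is non-prime and the left side of C → E is not a superkey, the relation is not in 3NF.
The proper key subset {C} of {A, C} determines non-prime {B, D, E}, so the relation is not even in 2NF.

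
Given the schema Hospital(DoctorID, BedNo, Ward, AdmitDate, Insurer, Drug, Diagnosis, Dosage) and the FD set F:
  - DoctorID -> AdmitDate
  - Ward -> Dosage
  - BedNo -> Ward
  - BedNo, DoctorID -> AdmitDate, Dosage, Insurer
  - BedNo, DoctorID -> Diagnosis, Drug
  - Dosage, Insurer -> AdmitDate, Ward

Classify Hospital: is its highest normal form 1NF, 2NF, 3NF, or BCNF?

Candidate key: {BedNo, DoctorID}. Prime attributes: {BedNo, DoctorID}.
DoctorID -> AdmitDate: {DoctorID}⁺ = {AdmitDate, DoctorID}, which is not all of the attributes, so the left side is not a superkey — BCNF is violated.
DoctorID -> AdmitDate has non-prime {AdmitDate} on the right and a non-superkey on the left, so 3NF fails.
The proper key subset {BedNo} of {BedNo, DoctorID} determines non-prime {Dosage, Ward}, so the relation is not even in 2NF.

1NF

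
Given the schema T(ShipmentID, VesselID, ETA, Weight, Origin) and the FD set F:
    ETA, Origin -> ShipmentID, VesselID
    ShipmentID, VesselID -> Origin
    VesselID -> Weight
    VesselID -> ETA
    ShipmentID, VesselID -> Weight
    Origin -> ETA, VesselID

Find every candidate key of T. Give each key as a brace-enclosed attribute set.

{Origin} is a candidate key since {Origin}⁺ = {ETA, Origin, ShipmentID, VesselID, Weight} covers every attribute.
{ShipmentID, VesselID} is a candidate key since {ShipmentID, VesselID}⁺ = {ETA, Origin, ShipmentID, VesselID, Weight} covers every attribute.
No proper subset of any of these is a key, and no other minimal superkey exists.

{Origin}, {ShipmentID, VesselID}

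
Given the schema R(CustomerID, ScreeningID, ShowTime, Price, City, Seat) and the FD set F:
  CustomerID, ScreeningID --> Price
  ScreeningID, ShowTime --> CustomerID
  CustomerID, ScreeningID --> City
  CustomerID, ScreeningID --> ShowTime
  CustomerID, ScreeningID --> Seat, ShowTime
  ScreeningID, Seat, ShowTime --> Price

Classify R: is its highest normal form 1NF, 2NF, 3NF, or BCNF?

BCNF

Candidate keys: {CustomerID, ScreeningID}, {ScreeningID, ShowTime}. Prime attributes: {CustomerID, ScreeningID, ShowTime}.
The left-hand side of every FD is a superkey, so BCNF is satisfied.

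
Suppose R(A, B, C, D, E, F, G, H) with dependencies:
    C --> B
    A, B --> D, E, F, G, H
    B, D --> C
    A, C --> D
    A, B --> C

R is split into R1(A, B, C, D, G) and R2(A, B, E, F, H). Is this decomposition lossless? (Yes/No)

The shared attributes are {A, B} and {A, B}⁺ = {A, B, C, D, E, F, G, H}.
This includes all of R1, so the common attributes are a superkey of R1 — the join is lossless.

Yes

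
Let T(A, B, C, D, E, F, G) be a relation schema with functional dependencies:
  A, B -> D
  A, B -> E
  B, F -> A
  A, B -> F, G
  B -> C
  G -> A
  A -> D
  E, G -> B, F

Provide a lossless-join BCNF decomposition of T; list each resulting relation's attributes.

Candidate keys of the original relation: {A, B}, {B, F}, {B, G}, {E, G}.
{A, B, C, D, E, F, G}: {B} determines {B, C} here but is not a superkey — split on B -> C, giving {B, C} and {A, B, D, E, F, G}.
{B, C} has no BCNF violation.
{A, B, D, E, F, G}: {G} determines {A, D, G} here but is not a superkey — split on G -> A, D, giving {A, D, G} and {B, E, F, G}.
{A, D, G}: {A} determines {A, D} here but is not a superkey — split on A -> D, giving {A, D} and {A, G}.
{A, D} has no BCNF violation.
{A, G} has no BCNF violation.
{B, E, F, G} has no BCNF violation.

{A, D}; {A, G}; {B, C}; {B, E, F, G}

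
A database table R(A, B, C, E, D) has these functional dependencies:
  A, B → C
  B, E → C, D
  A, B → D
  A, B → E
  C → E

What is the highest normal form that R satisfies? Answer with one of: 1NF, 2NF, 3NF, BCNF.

Candidate key: {A, B}. Prime attributes: {A, B}.
B, E → C, D: {B, E}⁺ = {B, C, D, E}, which is not all of the attributes, so the left side is not a superkey — BCNF is violated.
B, E → C, D has non-prime {C, D} on the right and a non-superkey on the left, so 3NF fails.
No non-prime attribute depends on a proper subset of any candidate key, so 2NF holds.

2NF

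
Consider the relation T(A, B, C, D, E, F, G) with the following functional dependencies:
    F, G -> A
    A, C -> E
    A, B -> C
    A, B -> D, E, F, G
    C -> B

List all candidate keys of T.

{A, B}⁺ = {A, B, C, D, E, F, G}, which is every attribute, so {A, B} is a candidate key.
{A, C}⁺ = {A, B, C, D, E, F, G}, which is every attribute, so {A, C} is a candidate key.
{B, F, G}⁺ = {A, B, C, D, E, F, G}, which is every attribute, so {B, F, G} is a candidate key.
{C, F, G}⁺ = {A, B, C, D, E, F, G}, which is every attribute, so {C, F, G} is a candidate key.
No proper subset of any of these is a key, and no other minimal superkey exists.

{A, B}, {A, C}, {B, F, G}, {C, F, G}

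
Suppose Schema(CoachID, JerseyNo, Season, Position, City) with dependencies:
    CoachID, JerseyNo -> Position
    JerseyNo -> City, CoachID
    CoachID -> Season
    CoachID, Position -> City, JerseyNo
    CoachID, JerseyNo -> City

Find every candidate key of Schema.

{JerseyNo} is a candidate key since {JerseyNo}⁺ = {City, CoachID, JerseyNo, Position, Season} covers every attribute.
{CoachID, Position} is a candidate key since {CoachID, Position}⁺ = {City, CoachID, JerseyNo, Position, Season} covers every attribute.
Any other superkey properly contains one of these, so there are no further candidate keys.

{CoachID, Position}, {JerseyNo}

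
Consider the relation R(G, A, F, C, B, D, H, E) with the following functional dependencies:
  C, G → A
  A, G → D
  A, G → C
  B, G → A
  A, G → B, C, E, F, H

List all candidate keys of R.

No FD produces {G}, so it must be in every candidate key.
{A, G} is a candidate key since {A, G}⁺ = {A, B, C, D, E, F, G, H} covers every attribute.
{B, G} is a candidate key since {B, G}⁺ = {A, B, C, D, E, F, G, H} covers every attribute.
{C, G} is a candidate key since {C, G}⁺ = {A, B, C, D, E, F, G, H} covers every attribute.
These are minimal and exhaustive — every other superkey contains one of them.

{A, G}, {B, G}, {C, G}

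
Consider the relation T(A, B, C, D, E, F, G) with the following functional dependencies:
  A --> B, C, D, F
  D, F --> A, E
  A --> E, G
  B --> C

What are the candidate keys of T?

{A}, {D, F}

{A}⁺ = {A, B, C, D, E, F, G} — all of the relation — so {A} is a candidate key.
{D, F}⁺ = {A, B, C, D, E, F, G} — all of the relation — so {D, F} is a candidate key.
No proper subset of any of these is a key, and no other minimal superkey exists.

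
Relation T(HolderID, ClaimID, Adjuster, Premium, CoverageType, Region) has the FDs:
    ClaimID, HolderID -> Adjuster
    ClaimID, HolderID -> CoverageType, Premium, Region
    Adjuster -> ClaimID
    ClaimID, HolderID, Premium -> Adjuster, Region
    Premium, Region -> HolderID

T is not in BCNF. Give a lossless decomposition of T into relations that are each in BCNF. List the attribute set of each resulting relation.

{Adjuster, ClaimID}; {Adjuster, CoverageType, Premium, Region}; {HolderID, Premium, Region}

Candidate keys of the original relation: {Adjuster, HolderID}, {Adjuster, Premium, Region}, {ClaimID, HolderID}, {ClaimID, Premium, Region}.
In {Adjuster, ClaimID, CoverageType, HolderID, Premium, Region}, {Adjuster} is not a superkey ({Adjuster}⁺ restricted to this set is {Adjuster, ClaimID}), so split on Adjuster -> ClaimID into {Adjuster, ClaimID} and {Adjuster, CoverageType, HolderID, Premium, Region}.
{Adjuster, ClaimID} has no BCNF violation.
In {Adjuster, CoverageType, HolderID, Premium, Region}, {Premium, Region} is not a superkey ({Premium, Region}⁺ restricted to this set is {HolderID, Premium, Region}), so split on Premium, Region -> HolderID into {HolderID, Premium, Region} and {Adjuster, CoverageType, Premium, Region}.
{HolderID, Premium, Region} has no BCNF violation.
{Adjuster, CoverageType, Premium, Region} has no BCNF violation.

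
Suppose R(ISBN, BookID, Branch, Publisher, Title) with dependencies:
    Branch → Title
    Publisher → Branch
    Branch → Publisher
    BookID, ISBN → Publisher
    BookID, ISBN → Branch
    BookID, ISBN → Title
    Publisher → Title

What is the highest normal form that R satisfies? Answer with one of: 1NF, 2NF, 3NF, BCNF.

Candidate key: {BookID, ISBN}. Prime attributes: {BookID, ISBN}.
Branch → Title: {Branch}⁺ = {Branch, Publisher, Title}, which is not all of the attributes, so the left side is not a superkey — BCNF is violated.
Because {Title} is non-prime and the left side of Branch → Title is not a superkey, the relation is not in 3NF.
Checking every proper subset of each key, none determines a non-prime attribute — 2NF is satisfied.

2NF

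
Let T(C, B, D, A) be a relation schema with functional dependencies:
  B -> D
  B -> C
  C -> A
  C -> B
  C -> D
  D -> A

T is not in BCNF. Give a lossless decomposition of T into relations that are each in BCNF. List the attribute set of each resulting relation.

Candidate keys of the original relation: {B}, {C}.
In {A, B, C, D}, {D} is not a superkey ({D}⁺ restricted to this set is {A, D}), so split on D -> A into {A, D} and {B, C, D}.
{A, D} has no BCNF violation.
{B, C, D} has no BCNF violation.

{A, D}; {B, C, D}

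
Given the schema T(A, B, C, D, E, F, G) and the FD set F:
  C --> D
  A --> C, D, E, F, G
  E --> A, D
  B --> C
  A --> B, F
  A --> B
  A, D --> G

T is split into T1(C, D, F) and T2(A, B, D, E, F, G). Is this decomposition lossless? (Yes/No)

No

T1 ∩ T2 = {D, F}; its closure under F is {D, F}.
The closure covers neither T1 nor T2 entirely; the join is not lossless.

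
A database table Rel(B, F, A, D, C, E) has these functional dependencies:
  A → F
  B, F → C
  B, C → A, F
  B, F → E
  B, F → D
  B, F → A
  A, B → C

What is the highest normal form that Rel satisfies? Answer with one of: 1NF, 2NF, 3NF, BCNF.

3NF

Candidate keys: {A, B}, {B, C}, {B, F}. Prime attributes: {A, B, C, F}.
A → F: {A}⁺ = {A, F}, which is not all of the attributes, so the left side is not a superkey — BCNF is violated.
Its right-hand attributes {F} are all prime, as are those of every other non-superkey FD — the relation is in 3NF.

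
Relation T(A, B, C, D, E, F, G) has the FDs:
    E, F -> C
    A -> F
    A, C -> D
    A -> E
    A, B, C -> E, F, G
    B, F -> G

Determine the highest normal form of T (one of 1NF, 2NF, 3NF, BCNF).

Candidate key: {A, B}. Prime attributes: {A, B}.
E, F -> C: {E, F}⁺ = {C, E, F}, which is not all of the attributes, so the left side is not a superkey — BCNF is violated.
E, F -> C has non-prime {C} on the right and a non-superkey on the left, so 3NF fails.
The proper key subset {A} of {A, B} determines non-prime {C, D, E, F}, so the relation is not even in 2NF.

1NF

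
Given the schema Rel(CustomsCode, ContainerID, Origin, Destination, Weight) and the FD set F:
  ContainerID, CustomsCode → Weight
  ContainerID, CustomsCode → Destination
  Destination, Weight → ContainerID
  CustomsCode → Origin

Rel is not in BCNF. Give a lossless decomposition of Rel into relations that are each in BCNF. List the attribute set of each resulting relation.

{ContainerID, Destination, Weight}; {CustomsCode, Destination, Weight}; {CustomsCode, Origin}

Candidate keys of the original relation: {ContainerID, CustomsCode}, {CustomsCode, Destination, Weight}.
In {ContainerID, CustomsCode, Destination, Origin, Weight}, {Destination, Weight} is not a superkey ({Destination, Weight}⁺ restricted to this set is {ContainerID, Destination, Weight}), so split on Destination, Weight → ContainerID into {ContainerID, Destination, Weight} and {CustomsCode, Destination, Origin, Weight}.
{ContainerID, Destination, Weight}: every determinant is a superkey — BCNF.
In {CustomsCode, Destination, Origin, Weight}, {CustomsCode} is not a superkey ({CustomsCode}⁺ restricted to this set is {CustomsCode, Origin}), so split on CustomsCode → Origin into {CustomsCode, Origin} and {CustomsCode, Destination, Weight}.
{CustomsCode, Origin}: every determinant is a superkey — BCNF.
{CustomsCode, Destination, Weight}: every determinant is a superkey — BCNF.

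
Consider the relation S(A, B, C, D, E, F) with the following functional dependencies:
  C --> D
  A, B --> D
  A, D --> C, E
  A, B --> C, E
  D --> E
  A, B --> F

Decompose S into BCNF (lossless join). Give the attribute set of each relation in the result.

Candidate key of the original relation: {A, B}.
Within {A, B, C, D, E, F}: {C}⁺ ∩ {A, B, C, D, E, F} = {C, D, E}, not the whole set, so C --> D, E violates BCNF; decompose into {C, D, E} and {A, B, C, F}.
Within {C, D, E}: {D}⁺ ∩ {C, D, E} = {D, E}, not the whole set, so D --> E violates BCNF; decompose into {D, E} and {C, D}.
{D, E}: every determinant is a superkey — BCNF.
{C, D}: every determinant is a superkey — BCNF.
{A, B, C, F}: every determinant is a superkey — BCNF.

{A, B, C, F}; {C, D}; {D, E}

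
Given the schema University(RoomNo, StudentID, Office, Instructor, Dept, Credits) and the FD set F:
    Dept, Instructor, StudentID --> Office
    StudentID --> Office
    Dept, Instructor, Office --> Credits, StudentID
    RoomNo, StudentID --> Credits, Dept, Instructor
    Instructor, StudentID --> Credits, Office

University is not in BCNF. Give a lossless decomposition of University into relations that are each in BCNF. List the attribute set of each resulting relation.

{Credits, Instructor, StudentID}; {Dept, Instructor, RoomNo, StudentID}; {Office, StudentID}

Candidate keys of the original relation: {Dept, Instructor, Office, RoomNo}, {RoomNo, StudentID}.
{Credits, Dept, Instructor, Office, RoomNo, StudentID}: {Dept, Instructor, StudentID} determines {Credits, Dept, Instructor, Office, StudentID} here but is not a superkey — split on Dept, Instructor, StudentID --> Credits, Office, giving {Credits, Dept, Instructor, Office, StudentID} and {Dept, Instructor, RoomNo, StudentID}.
{Credits, Dept, Instructor, Office, StudentID}: {StudentID} determines {Office, StudentID} here but is not a superkey — split on StudentID --> Office, giving {Office, StudentID} and {Credits, Dept, Instructor, StudentID}.
{Office, StudentID} is in BCNF.
{Credits, Dept, Instructor, StudentID}: {Instructor, StudentID} determines {Credits, Instructor, StudentID} here but is not a superkey — split on Instructor, StudentID --> Credits, giving {Credits, Instructor, StudentID} and {Dept, Instructor, StudentID}.
{Credits, Instructor, StudentID} is in BCNF.
{Dept, Instructor, StudentID} is in BCNF.
{Dept, Instructor, RoomNo, StudentID} is in BCNF.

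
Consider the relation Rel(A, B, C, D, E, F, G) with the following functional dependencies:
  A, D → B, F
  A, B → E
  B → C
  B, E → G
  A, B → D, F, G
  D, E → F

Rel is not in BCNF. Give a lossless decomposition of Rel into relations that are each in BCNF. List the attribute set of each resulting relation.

{A, B, D, E}; {B, C}; {B, E, G}; {D, E, F}

Candidate keys of the original relation: {A, B}, {A, D}.
In {A, B, C, D, E, F, G}, {B} is not a superkey ({B}⁺ restricted to this set is {B, C}), so split on B → C into {B, C} and {A, B, D, E, F, G}.
{B, C} has no BCNF violation.
In {A, B, D, E, F, G}, {B, E} is not a superkey ({B, E}⁺ restricted to this set is {B, E, G}), so split on B, E → G into {B, E, G} and {A, B, D, E, F}.
{B, E, G} has no BCNF violation.
In {A, B, D, E, F}, {D, E} is not a superkey ({D, E}⁺ restricted to this set is {D, E, F}), so split on D, E → F into {D, E, F} and {A, B, D, E}.
{D, E, F} has no BCNF violation.
{A, B, D, E} has no BCNF violation.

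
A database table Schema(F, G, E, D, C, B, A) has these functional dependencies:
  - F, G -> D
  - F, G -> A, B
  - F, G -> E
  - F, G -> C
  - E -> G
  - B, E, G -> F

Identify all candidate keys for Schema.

{B, E}, {E, F}, {F, G}

Closure of {B, E} is {A, B, C, D, E, F, G}, the whole schema; {B, E} is a candidate key.
Closure of {E, F} is {A, B, C, D, E, F, G}, the whole schema; {E, F} is a candidate key.
Closure of {F, G} is {A, B, C, D, E, F, G}, the whole schema; {F, G} is a candidate key.
No proper subset of any of these is a key, and no other minimal superkey exists.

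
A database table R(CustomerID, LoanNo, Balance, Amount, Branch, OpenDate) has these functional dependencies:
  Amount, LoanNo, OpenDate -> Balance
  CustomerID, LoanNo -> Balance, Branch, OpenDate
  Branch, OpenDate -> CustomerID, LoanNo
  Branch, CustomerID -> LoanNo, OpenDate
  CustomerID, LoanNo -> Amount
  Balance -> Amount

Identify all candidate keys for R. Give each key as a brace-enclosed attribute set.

{Branch, CustomerID}, {Branch, OpenDate}, {CustomerID, LoanNo}

{Branch, CustomerID}⁺ = {Amount, Balance, Branch, CustomerID, LoanNo, OpenDate} — all of the relation — so {Branch, CustomerID} is a candidate key.
{Branch, OpenDate}⁺ = {Amount, Balance, Branch, CustomerID, LoanNo, OpenDate} — all of the relation — so {Branch, OpenDate} is a candidate key.
{CustomerID, LoanNo}⁺ = {Amount, Balance, Branch, CustomerID, LoanNo, OpenDate} — all of the relation — so {CustomerID, LoanNo} is a candidate key.
Any other superkey properly contains one of these, so there are no further candidate keys.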